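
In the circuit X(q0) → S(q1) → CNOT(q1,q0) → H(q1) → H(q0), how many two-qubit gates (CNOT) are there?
1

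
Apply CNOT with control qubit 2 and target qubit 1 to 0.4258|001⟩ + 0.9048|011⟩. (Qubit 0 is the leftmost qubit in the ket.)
0.9048|001⟩ + 0.4258|011⟩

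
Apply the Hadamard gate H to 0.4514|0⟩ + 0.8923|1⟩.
0.9501|0⟩ - 0.3118|1⟩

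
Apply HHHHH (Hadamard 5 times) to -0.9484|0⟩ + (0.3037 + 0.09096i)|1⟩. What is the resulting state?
(-0.4559 + 0.06432i)|0⟩ + (-0.8854 - 0.06432i)|1⟩

H² = I, so H^5 = H: a single Hadamard. With (a, b) = (-0.9484, (0.3037 + 0.09096i)), H gives ((a + b)/√2, (a − b)/√2) = ((-0.4559 + 0.06432i), (-0.8854 - 0.06432i)).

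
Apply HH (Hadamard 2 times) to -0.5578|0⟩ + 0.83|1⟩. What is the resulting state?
-0.5578|0⟩ + 0.83|1⟩

H² = I, so an even number of Hadamards cancels: H^2 = I and the state is unchanged.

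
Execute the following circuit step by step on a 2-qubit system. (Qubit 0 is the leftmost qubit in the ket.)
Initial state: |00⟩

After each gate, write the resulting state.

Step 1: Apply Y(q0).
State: i|10⟩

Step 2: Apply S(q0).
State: -|10⟩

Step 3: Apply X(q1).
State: -|11⟩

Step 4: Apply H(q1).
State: -1/√2|10⟩ + 1/√2|11⟩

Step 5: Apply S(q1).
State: -1/√2|10⟩ + (1/√2)i|11⟩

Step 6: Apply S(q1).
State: -1/√2|10⟩ - 1/√2|11⟩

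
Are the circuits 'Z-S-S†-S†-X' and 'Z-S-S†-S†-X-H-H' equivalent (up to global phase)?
Yes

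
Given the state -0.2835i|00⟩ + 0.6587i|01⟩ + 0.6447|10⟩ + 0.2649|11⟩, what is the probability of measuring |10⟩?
0.4156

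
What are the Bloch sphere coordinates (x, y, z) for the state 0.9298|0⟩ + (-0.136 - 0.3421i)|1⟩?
(-0.2529, -0.6362, 0.729)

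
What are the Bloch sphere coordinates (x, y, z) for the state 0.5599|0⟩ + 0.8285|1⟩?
(0.9278, 0, -0.3729)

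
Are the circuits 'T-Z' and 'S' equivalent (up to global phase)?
No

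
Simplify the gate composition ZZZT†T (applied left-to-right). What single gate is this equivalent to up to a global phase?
Z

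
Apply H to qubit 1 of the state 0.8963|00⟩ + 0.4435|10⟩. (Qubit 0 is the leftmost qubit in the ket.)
0.6338|00⟩ + 0.6338|01⟩ + 0.3136|10⟩ + 0.3136|11⟩

H on qubit 1 mixes each pair of kets that differ only in qubit 1: amplitudes (a, b) of (|…0…⟩, |…1…⟩) become ((a + b)/√2, (a − b)/√2). Kets absent from the input have amplitude 0.
(|00⟩, |01⟩): (a, b) = (0.8963, 0) → (0.6338, 0.6338)
(|10⟩, |11⟩): (a, b) = (0.4435, 0) → (0.3136, 0.3136)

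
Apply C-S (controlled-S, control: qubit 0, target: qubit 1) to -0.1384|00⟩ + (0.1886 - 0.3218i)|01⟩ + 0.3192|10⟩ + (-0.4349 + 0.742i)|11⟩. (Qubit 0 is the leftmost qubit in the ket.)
-0.1384|00⟩ + (0.1886 - 0.3218i)|01⟩ + 0.3192|10⟩ + (-0.742 - 0.4349i)|11⟩

C-S leaves the control-|0⟩ kets |00⟩, |01⟩ unchanged and applies S to qubit 1 on the control-|1⟩ pair (|10⟩, |11⟩).
S = [[1, 0], [0, i]].
With a = amp(|10⟩) = 0.3192 and b = amp(|11⟩) = (-0.4349 + 0.742i):
new amp(|10⟩) = (1)·a = 0.3192
new amp(|11⟩) = (i)·b = (-0.742 - 0.4349i)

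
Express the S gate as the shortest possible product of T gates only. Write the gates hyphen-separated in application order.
T-T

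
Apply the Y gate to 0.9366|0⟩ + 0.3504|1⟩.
-0.3504i|0⟩ + 0.9366i|1⟩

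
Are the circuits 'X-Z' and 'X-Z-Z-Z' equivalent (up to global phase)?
Yes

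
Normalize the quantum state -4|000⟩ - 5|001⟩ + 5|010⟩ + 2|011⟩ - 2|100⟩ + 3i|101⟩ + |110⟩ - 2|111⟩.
-0.4264|000⟩ - 0.533|001⟩ + 0.533|010⟩ + 0.2132|011⟩ - 0.2132|100⟩ + 0.3198i|101⟩ + 0.1066|110⟩ - 0.2132|111⟩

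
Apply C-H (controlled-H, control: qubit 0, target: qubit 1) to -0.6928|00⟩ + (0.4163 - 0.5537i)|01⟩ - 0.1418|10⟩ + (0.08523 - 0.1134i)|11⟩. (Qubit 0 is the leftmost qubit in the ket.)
-0.6928|00⟩ + (0.4163 - 0.5537i)|01⟩ + (-0.04 - 0.08019i)|10⟩ + (-0.1605 + 0.08019i)|11⟩

C-H leaves the control-|0⟩ kets |00⟩, |01⟩ unchanged and applies H to qubit 1 on the control-|1⟩ pair (|10⟩, |11⟩).
H = [[1/√2, 1/√2], [1/√2, -1/√2]].
With a = amp(|10⟩) = -0.1418 and b = amp(|11⟩) = (0.08523 - 0.1134i):
new amp(|10⟩) = (1/√2)·a + (1/√2)·b = (-0.04 - 0.08019i)
new amp(|11⟩) = (1/√2)·a + (-1/√2)·b = (-0.1605 + 0.08019i)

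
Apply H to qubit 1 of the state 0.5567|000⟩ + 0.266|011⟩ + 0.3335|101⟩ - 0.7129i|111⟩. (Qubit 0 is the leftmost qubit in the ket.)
0.3936|000⟩ + 0.1881|001⟩ + 0.3936|010⟩ - 0.1881|011⟩ + (0.2358 - 0.5041i)|101⟩ + (0.2358 + 0.5041i)|111⟩

H on qubit 1 mixes each pair of kets that differ only in qubit 1: amplitudes (a, b) of (|…0…⟩, |…1…⟩) become ((a + b)/√2, (a − b)/√2). Kets absent from the input have amplitude 0.
(|000⟩, |010⟩): (a, b) = (0.5567, 0) → (0.3936, 0.3936)
(|001⟩, |011⟩): (a, b) = (0, 0.266) → (0.1881, -0.1881)
(|101⟩, |111⟩): (a, b) = (0.3335, -0.7129i) → ((0.2358 - 0.5041i), (0.2358 + 0.5041i))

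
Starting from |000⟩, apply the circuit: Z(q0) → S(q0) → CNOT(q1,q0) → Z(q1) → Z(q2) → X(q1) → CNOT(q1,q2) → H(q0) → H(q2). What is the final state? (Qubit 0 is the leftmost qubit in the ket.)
1/2|010⟩ - 1/2|011⟩ + 1/2|110⟩ - 1/2|111⟩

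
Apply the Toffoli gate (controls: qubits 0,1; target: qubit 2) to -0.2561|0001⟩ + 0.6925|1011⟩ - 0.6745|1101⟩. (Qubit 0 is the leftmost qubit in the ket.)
-0.2561|0001⟩ + 0.6925|1011⟩ - 0.6745|1111⟩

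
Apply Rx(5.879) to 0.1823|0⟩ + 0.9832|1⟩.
(-0.1786 - 0.1973i)|0⟩ + (-0.9632 - 0.03659i)|1⟩

Rx(5.879) = [[cos(θ/2), −i·sin(θ/2)], [−i·sin(θ/2), cos(θ/2)]]; θ = 5.879, cos(θ/2) ≈ -0.979649, sin(θ/2) ≈ 0.20072.
With a = amp(|0⟩) = 0.1823 and b = amp(|1⟩) = 0.9832:
new amp(|0⟩) = (-0.979649)·a + (-0.20072i)·b = (-0.1786 - 0.1973i)
new amp(|1⟩) = (-0.20072i)·a + (-0.979649)·b = (-0.9632 - 0.03659i)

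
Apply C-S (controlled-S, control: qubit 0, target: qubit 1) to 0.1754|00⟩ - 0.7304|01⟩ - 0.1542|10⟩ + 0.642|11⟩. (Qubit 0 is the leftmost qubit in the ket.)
0.1754|00⟩ - 0.7304|01⟩ - 0.1542|10⟩ + 0.642i|11⟩

C-S leaves the control-|0⟩ kets |00⟩, |01⟩ unchanged and applies S to qubit 1 on the control-|1⟩ pair (|10⟩, |11⟩).
S = [[1, 0], [0, i]].
With a = amp(|10⟩) = -0.1542 and b = amp(|11⟩) = 0.642:
new amp(|10⟩) = (1)·a = -0.1542
new amp(|11⟩) = (i)·b = 0.642i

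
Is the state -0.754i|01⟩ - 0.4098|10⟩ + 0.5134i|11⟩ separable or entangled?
Entangled

Writing the state as a|00⟩ + b|01⟩ + c|10⟩ + d|11⟩, it is a product state iff ad − bc = 0.
Here (a, b, c, d) = (0, -0.754i, -0.4098, 0.5134i): ad − bc = (0)(0.5134i) − (-0.754i)(-0.4098) = -0.309i ≠ 0, so the state is entangled.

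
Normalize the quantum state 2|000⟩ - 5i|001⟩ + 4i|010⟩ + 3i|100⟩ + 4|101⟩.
0.239|000⟩ - 0.5976i|001⟩ + 0.4781i|010⟩ + 0.3586i|100⟩ + 0.4781|101⟩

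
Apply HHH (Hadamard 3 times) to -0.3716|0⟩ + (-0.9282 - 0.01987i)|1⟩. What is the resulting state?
(-0.9191 - 0.01405i)|0⟩ + (0.3936 + 0.01405i)|1⟩

H² = I, so H^3 = H: a single Hadamard. With (a, b) = (-0.3716, (-0.9282 - 0.01987i)), H gives ((a + b)/√2, (a − b)/√2) = ((-0.9191 - 0.01405i), (0.3936 + 0.01405i)).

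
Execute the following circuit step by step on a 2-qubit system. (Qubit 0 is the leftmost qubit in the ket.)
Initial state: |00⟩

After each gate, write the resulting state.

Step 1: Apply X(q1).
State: |01⟩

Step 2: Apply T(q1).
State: (1/√2 + (1/√2)i)|01⟩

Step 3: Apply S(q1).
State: (-1/√2 + (1/√2)i)|01⟩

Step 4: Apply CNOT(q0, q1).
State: (-1/√2 + (1/√2)i)|01⟩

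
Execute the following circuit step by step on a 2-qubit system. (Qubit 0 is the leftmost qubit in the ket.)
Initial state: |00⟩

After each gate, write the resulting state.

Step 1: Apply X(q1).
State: |01⟩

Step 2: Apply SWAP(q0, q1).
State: |10⟩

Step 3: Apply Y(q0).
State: -i|00⟩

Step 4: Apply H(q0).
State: -(1/√2)i|00⟩ - (1/√2)i|10⟩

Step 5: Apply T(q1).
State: -(1/√2)i|00⟩ - (1/√2)i|10⟩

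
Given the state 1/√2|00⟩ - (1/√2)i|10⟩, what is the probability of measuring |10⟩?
1/2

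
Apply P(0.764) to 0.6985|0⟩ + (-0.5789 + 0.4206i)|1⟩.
0.6985|0⟩ + (-0.709 - 0.09679i)|1⟩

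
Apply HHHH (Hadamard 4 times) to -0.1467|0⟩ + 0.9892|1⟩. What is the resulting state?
-0.1467|0⟩ + 0.9892|1⟩

H² = I, so an even number of Hadamards cancels: H^4 = I and the state is unchanged.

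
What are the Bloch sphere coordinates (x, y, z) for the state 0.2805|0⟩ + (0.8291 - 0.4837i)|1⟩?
(0.4651, -0.2714, -0.8427)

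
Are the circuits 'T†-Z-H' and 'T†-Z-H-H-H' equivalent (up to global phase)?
Yes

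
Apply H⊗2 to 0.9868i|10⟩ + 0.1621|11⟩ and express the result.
(0.08105 + 0.4934i)|00⟩ + (-0.08105 + 0.4934i)|01⟩ + (-0.08105 - 0.4934i)|10⟩ + (0.08105 - 0.4934i)|11⟩

H⊗2 gives amp(|y⟩) = (1/2) Σ_x (−1)^(x·y) amp(|x⟩), where x·y is the number of positions in which both x and y have a 1.
|00⟩: (0.9868i + 0.1621)/2 = (0.08105 + 0.4934i)
|01⟩: (0.9868i - 0.1621)/2 = (-0.08105 + 0.4934i)
|10⟩: (-0.9868i - 0.1621)/2 = (-0.08105 - 0.4934i)
|11⟩: (-0.9868i + 0.1621)/2 = (0.08105 - 0.4934i)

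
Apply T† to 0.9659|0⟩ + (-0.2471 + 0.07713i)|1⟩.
0.9659|0⟩ + (-0.1202 + 0.2293i)|1⟩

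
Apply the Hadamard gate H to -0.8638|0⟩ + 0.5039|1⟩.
-0.2545|0⟩ - 0.9671|1⟩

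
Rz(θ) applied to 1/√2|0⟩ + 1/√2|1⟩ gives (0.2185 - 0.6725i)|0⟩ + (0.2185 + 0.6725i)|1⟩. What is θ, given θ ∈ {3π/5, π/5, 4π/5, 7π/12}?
4π/5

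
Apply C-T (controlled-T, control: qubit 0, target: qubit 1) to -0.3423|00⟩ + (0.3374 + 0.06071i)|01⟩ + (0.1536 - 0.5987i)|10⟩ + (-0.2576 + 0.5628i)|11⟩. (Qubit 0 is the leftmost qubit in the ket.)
-0.3423|00⟩ + (0.3374 + 0.06071i)|01⟩ + (0.1536 - 0.5987i)|10⟩ + (-0.5801 + 0.2158i)|11⟩

C-T leaves the control-|0⟩ kets |00⟩, |01⟩ unchanged and applies T to qubit 1 on the control-|1⟩ pair (|10⟩, |11⟩).
T = [[1, 0], [0, (1/√2 + (1/√2)i)]].
With a = amp(|10⟩) = (0.1536 - 0.5987i) and b = amp(|11⟩) = (-0.2576 + 0.5628i):
new amp(|10⟩) = (1)·a = (0.1536 - 0.5987i)
new amp(|11⟩) = (1/√2 + (1/√2)i)·b = (-0.5801 + 0.2158i)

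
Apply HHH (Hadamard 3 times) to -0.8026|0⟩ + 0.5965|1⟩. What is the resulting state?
-0.1457|0⟩ - 0.9893|1⟩

H² = I, so H^3 = H: a single Hadamard. With (a, b) = (-0.8026, 0.5965), H gives ((a + b)/√2, (a − b)/√2) = (-0.1457, -0.9893).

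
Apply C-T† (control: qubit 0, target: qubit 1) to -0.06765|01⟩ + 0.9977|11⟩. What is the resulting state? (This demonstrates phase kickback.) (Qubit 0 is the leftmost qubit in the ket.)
-0.06765|01⟩ + (0.7055 - 0.7055i)|11⟩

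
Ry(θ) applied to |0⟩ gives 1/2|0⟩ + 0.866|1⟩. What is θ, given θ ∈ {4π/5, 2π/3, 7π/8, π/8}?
2π/3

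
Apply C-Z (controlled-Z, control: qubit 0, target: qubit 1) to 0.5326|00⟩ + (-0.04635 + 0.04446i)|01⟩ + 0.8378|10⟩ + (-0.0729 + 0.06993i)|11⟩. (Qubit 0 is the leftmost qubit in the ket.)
0.5326|00⟩ + (-0.04635 + 0.04446i)|01⟩ + 0.8378|10⟩ + (0.0729 - 0.06993i)|11⟩

C-Z leaves the control-|0⟩ kets |00⟩, |01⟩ unchanged and applies Z to qubit 1 on the control-|1⟩ pair (|10⟩, |11⟩).
Z = [[1, 0], [0, -1]].
With a = amp(|10⟩) = 0.8378 and b = amp(|11⟩) = (-0.0729 + 0.06993i):
new amp(|10⟩) = (1)·a = 0.8378
new amp(|11⟩) = (-1)·b = (0.0729 - 0.06993i)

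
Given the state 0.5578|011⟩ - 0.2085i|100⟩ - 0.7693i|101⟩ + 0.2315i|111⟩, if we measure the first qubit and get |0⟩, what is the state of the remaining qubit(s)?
|11⟩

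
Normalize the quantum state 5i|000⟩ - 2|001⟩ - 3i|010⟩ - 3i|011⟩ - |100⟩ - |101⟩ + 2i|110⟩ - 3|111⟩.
0.635i|000⟩ - 0.254|001⟩ - 0.381i|010⟩ - 0.381i|011⟩ - 0.127|100⟩ - 0.127|101⟩ + 0.254i|110⟩ - 0.381|111⟩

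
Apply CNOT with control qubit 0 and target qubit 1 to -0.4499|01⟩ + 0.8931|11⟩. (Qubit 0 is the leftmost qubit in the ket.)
-0.4499|01⟩ + 0.8931|10⟩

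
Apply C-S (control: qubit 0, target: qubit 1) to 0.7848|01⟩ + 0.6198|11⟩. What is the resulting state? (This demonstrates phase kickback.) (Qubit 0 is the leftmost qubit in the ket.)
0.7848|01⟩ + 0.6198i|11⟩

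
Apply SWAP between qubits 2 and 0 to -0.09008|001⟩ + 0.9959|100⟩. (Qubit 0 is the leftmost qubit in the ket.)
0.9959|001⟩ - 0.09008|100⟩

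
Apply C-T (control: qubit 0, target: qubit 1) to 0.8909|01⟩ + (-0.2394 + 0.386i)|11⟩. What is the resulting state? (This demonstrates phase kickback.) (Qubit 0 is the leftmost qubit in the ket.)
0.8909|01⟩ + (-0.4422 + 0.1037i)|11⟩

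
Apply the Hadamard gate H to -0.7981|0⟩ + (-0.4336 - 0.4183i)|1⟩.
(-0.8709 - 0.2958i)|0⟩ + (-0.2577 + 0.2958i)|1⟩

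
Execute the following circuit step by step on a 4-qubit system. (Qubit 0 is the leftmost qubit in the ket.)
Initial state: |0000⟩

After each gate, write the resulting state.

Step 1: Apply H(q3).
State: 1/√2|0000⟩ + 1/√2|0001⟩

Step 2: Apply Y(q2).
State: (1/√2)i|0010⟩ + (1/√2)i|0011⟩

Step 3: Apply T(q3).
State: (1/√2)i|0010⟩ + (-1/2 + (1/2)i)|0011⟩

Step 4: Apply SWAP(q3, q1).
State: (1/√2)i|0010⟩ + (-1/2 + (1/2)i)|0110⟩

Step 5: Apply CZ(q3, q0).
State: (1/√2)i|0010⟩ + (-1/2 + (1/2)i)|0110⟩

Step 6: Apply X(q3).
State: (1/√2)i|0011⟩ + (-1/2 + (1/2)i)|0111⟩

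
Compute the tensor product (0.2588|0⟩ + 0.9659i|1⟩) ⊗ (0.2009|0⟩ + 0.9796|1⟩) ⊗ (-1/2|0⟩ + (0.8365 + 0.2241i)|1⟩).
-0.026|000⟩ + (0.04349 + 0.01165i)|001⟩ - 0.1268|010⟩ + (0.2121 + 0.05681i)|011⟩ - 0.09702i|100⟩ + (-0.04349 + 0.1623i)|101⟩ - 0.4731i|110⟩ + (-0.212 + 0.7915i)|111⟩

amp(|b₁b₂…⟩) = product of the factor amplitudes for bits b₁, b₂, …; only kets whose every factor amplitude is nonzero survive.
|000⟩: (0.2588)(0.2009)(-1/2) = -0.026
|001⟩: (0.2588)(0.2009)(0.8365 + 0.2241i) = (0.04349 + 0.01165i)
|010⟩: (0.2588)(0.9796)(-1/2) = -0.1268
|011⟩: (0.2588)(0.9796)(0.8365 + 0.2241i) = (0.2121 + 0.05681i)
|100⟩: (0.9659i)(0.2009)(-1/2) = -0.09702i
|101⟩: (0.9659i)(0.2009)(0.8365 + 0.2241i) = (-0.04349 + 0.1623i)
|110⟩: (0.9659i)(0.9796)(-1/2) = -0.4731i
|111⟩: (0.9659i)(0.9796)(0.8365 + 0.2241i) = (-0.212 + 0.7915i)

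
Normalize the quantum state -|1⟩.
-|1⟩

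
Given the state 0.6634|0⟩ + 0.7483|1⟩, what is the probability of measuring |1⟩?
0.56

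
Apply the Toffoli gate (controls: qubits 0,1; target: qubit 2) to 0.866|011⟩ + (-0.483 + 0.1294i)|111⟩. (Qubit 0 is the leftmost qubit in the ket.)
0.866|011⟩ + (-0.483 + 0.1294i)|110⟩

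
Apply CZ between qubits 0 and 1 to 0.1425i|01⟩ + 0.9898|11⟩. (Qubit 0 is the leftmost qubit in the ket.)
0.1425i|01⟩ - 0.9898|11⟩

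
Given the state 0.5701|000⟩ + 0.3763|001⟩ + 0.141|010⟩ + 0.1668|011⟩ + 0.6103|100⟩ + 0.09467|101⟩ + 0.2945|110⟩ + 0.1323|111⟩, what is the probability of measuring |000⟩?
0.325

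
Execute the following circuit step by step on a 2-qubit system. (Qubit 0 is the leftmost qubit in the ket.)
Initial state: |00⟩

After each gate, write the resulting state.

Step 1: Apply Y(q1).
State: i|01⟩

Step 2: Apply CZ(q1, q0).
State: i|01⟩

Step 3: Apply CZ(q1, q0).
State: i|01⟩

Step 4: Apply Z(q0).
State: i|01⟩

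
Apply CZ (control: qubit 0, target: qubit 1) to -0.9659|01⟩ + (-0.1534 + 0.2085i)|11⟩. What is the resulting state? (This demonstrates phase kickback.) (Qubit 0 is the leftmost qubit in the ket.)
-0.9659|01⟩ + (0.1534 - 0.2085i)|11⟩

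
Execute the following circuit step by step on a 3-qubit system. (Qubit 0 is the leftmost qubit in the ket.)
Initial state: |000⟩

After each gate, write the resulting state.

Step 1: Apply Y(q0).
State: i|100⟩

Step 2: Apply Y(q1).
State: -|110⟩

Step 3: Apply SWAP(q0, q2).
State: -|011⟩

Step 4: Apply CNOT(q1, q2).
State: -|010⟩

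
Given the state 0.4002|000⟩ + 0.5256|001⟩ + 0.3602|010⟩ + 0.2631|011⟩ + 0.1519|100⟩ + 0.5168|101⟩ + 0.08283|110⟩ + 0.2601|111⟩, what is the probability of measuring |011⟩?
0.06922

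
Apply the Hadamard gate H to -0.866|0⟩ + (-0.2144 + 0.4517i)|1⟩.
(-0.764 + 0.3194i)|0⟩ + (-0.4608 - 0.3194i)|1⟩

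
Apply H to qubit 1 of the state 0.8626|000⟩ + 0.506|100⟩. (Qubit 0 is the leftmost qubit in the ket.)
0.61|000⟩ + 0.61|010⟩ + 0.3578|100⟩ + 0.3578|110⟩

H on qubit 1 mixes each pair of kets that differ only in qubit 1: amplitudes (a, b) of (|…0…⟩, |…1…⟩) become ((a + b)/√2, (a − b)/√2). Kets absent from the input have amplitude 0.
(|000⟩, |010⟩): (a, b) = (0.8626, 0) → (0.61, 0.61)
(|100⟩, |110⟩): (a, b) = (0.506, 0) → (0.3578, 0.3578)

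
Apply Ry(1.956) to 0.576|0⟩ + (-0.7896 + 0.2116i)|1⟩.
(0.9767 - 0.1755i)|0⟩ + (0.03659 + 0.1182i)|1⟩

Ry(1.956) = [[cos(θ/2), −sin(θ/2)], [sin(θ/2), cos(θ/2)]]; θ = 1.956, cos(θ/2) ≈ 0.558682, sin(θ/2) ≈ 0.829382.
With a = amp(|0⟩) = 0.576 and b = amp(|1⟩) = (-0.7896 + 0.2116i):
new amp(|0⟩) = (0.558682)·a + (-0.829382)·b = (0.9767 - 0.1755i)
new amp(|1⟩) = (0.829382)·a + (0.558682)·b = (0.03659 + 0.1182i)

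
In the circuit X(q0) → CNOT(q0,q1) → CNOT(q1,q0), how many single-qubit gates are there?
1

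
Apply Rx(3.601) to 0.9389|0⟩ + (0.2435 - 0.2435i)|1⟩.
(-0.4509 - 0.2371i)|0⟩ + (-0.05544 - 0.8588i)|1⟩

Rx(3.601) = [[cos(θ/2), −i·sin(θ/2)], [−i·sin(θ/2), cos(θ/2)]]; θ = 3.601, cos(θ/2) ≈ -0.227689, sin(θ/2) ≈ 0.973734.
With a = amp(|0⟩) = 0.9389 and b = amp(|1⟩) = (0.2435 - 0.2435i):
new amp(|0⟩) = (-0.227689)·a + (-0.973734i)·b = (-0.4509 - 0.2371i)
new amp(|1⟩) = (-0.973734i)·a + (-0.227689)·b = (-0.05544 - 0.8588i)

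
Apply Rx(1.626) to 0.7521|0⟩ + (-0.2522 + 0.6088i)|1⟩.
(0.9591 + 0.1832i)|0⟩ + (-0.1733 - 0.1278i)|1⟩

Rx(1.626) = [[cos(θ/2), −i·sin(θ/2)], [−i·sin(θ/2), cos(θ/2)]]; θ = 1.626, cos(θ/2) ≈ 0.687322, sin(θ/2) ≈ 0.726352.
With a = amp(|0⟩) = 0.7521 and b = amp(|1⟩) = (-0.2522 + 0.6088i):
new amp(|0⟩) = (0.687322)·a + (-0.726352i)·b = (0.9591 + 0.1832i)
new amp(|1⟩) = (-0.726352i)·a + (0.687322)·b = (-0.1733 - 0.1278i)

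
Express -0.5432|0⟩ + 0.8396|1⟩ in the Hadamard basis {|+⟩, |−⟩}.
0.2096|+⟩ - 0.9778|−⟩

With |ψ⟩ = α|0⟩ + β|1⟩, the Hadamard-basis coefficients are ⟨+|ψ⟩ = (α + β)/√2 and ⟨−|ψ⟩ = (α − β)/√2.
Here α = -0.5432, β = 0.8396: (α + β)/√2 = 0.2096, (α − β)/√2 = -0.9778.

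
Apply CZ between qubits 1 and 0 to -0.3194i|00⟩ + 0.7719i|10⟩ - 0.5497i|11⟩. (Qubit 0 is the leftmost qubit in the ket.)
-0.3194i|00⟩ + 0.7719i|10⟩ + 0.5497i|11⟩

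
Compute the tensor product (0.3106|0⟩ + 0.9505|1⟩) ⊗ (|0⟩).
0.3106|00⟩ + 0.9505|10⟩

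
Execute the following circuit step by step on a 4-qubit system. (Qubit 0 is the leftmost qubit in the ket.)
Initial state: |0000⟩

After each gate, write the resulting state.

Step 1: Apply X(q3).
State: |0001⟩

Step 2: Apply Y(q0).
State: i|1001⟩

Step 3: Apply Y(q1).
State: -|1101⟩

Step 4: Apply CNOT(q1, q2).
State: -|1111⟩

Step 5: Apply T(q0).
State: (-1/√2 - (1/√2)i)|1111⟩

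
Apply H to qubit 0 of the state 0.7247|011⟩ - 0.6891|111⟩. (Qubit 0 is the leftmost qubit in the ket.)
0.02517|011⟩ + 0.9997|111⟩

H on qubit 0 mixes each pair of kets that differ only in qubit 0: amplitudes (a, b) of (|…0…⟩, |…1…⟩) become ((a + b)/√2, (a − b)/√2). Kets absent from the input have amplitude 0.
(|011⟩, |111⟩): (a, b) = (0.7247, -0.6891) → (0.02517, 0.9997)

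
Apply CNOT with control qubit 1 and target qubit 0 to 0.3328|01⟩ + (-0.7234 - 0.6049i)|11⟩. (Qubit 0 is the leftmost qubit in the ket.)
(-0.7234 - 0.6049i)|01⟩ + 0.3328|11⟩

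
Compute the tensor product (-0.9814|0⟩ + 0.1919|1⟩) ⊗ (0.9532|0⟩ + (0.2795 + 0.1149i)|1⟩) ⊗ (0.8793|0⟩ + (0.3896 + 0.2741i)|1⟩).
-0.8226|000⟩ + (-0.3645 - 0.2564i)|001⟩ + (-0.2412 - 0.09915i)|010⟩ + (-0.07596 - 0.1191i)|011⟩ + 0.1608|100⟩ + (0.07127 + 0.05014i)|101⟩ + (0.04716 + 0.01939i)|110⟩ + (0.01485 + 0.02329i)|111⟩

amp(|b₁b₂…⟩) = product of the factor amplitudes for bits b₁, b₂, …; only kets whose every factor amplitude is nonzero survive.
|000⟩: (-0.9814)(0.9532)(0.8793) = -0.8226
|001⟩: (-0.9814)(0.9532)(0.3896 + 0.2741i) = (-0.3645 - 0.2564i)
|010⟩: (-0.9814)(0.2795 + 0.1149i)(0.8793) = (-0.2412 - 0.09915i)
|011⟩: (-0.9814)(0.2795 + 0.1149i)(0.3896 + 0.2741i) = (-0.07596 - 0.1191i)
|100⟩: (0.1919)(0.9532)(0.8793) = 0.1608
|101⟩: (0.1919)(0.9532)(0.3896 + 0.2741i) = (0.07127 + 0.05014i)
|110⟩: (0.1919)(0.2795 + 0.1149i)(0.8793) = (0.04716 + 0.01939i)
|111⟩: (0.1919)(0.2795 + 0.1149i)(0.3896 + 0.2741i) = (0.01485 + 0.02329i)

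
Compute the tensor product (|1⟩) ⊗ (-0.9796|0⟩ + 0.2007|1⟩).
-0.9796|10⟩ + 0.2007|11⟩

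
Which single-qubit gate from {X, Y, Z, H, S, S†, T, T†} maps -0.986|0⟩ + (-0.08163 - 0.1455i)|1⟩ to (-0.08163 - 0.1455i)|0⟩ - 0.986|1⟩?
X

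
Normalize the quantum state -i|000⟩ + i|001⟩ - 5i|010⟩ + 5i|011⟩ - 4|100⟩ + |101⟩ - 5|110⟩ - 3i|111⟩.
-0.09853i|000⟩ + 0.09853i|001⟩ - 0.4927i|010⟩ + 0.4927i|011⟩ - 0.3941|100⟩ + 0.09853|101⟩ - 0.4927|110⟩ - 0.2956i|111⟩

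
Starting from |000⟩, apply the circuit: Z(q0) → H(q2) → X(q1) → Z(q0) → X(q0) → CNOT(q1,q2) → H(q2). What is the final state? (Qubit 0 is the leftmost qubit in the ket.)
|110⟩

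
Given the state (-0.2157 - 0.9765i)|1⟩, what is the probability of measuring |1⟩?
1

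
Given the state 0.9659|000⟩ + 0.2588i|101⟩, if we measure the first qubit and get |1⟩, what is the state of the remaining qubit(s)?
i|01⟩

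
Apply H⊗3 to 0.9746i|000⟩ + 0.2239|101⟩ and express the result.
(0.07916 + 0.3446i)|000⟩ + (-0.07916 + 0.3446i)|001⟩ + (0.07916 + 0.3446i)|010⟩ + (-0.07916 + 0.3446i)|011⟩ + (-0.07916 + 0.3446i)|100⟩ + (0.07916 + 0.3446i)|101⟩ + (-0.07916 + 0.3446i)|110⟩ + (0.07916 + 0.3446i)|111⟩

H⊗3 gives amp(|y⟩) = (1/2√2) Σ_x (−1)^(x·y) amp(|x⟩), where x·y is the number of positions in which both x and y have a 1.
|000⟩: (0.9746i + 0.2239)/(2√2) = (0.07916 + 0.3446i)
|001⟩: (0.9746i - 0.2239)/(2√2) = (-0.07916 + 0.3446i)
|010⟩: (0.9746i + 0.2239)/(2√2) = (0.07916 + 0.3446i)
|011⟩: (0.9746i - 0.2239)/(2√2) = (-0.07916 + 0.3446i)
|100⟩: (0.9746i - 0.2239)/(2√2) = (-0.07916 + 0.3446i)
|101⟩: (0.9746i + 0.2239)/(2√2) = (0.07916 + 0.3446i)
|110⟩: (0.9746i - 0.2239)/(2√2) = (-0.07916 + 0.3446i)
|111⟩: (0.9746i + 0.2239)/(2√2) = (0.07916 + 0.3446i)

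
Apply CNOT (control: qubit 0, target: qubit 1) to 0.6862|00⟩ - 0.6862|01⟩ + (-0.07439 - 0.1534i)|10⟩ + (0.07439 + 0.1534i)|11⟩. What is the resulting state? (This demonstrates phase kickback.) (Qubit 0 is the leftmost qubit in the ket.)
0.6862|00⟩ - 0.6862|01⟩ + (0.07439 + 0.1534i)|10⟩ + (-0.07439 - 0.1534i)|11⟩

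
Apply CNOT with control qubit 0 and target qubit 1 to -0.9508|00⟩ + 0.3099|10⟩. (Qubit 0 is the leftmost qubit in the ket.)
-0.9508|00⟩ + 0.3099|11⟩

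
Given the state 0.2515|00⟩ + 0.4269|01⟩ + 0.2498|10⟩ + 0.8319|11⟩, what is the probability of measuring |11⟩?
0.6921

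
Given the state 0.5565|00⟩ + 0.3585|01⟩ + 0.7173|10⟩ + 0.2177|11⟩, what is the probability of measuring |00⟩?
0.3097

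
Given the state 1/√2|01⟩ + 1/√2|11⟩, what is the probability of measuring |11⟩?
1/2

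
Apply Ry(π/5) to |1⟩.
-0.309|0⟩ + 0.9511|1⟩

Ry(π/5) = [[cos(θ/2), −sin(θ/2)], [sin(θ/2), cos(θ/2)]]; θ = π/5, cos(θ/2) ≈ 0.951057, sin(θ/2) ≈ 0.309017.
With a = amp(|0⟩) = 0 and b = amp(|1⟩) = 1:
new amp(|0⟩) = (0.951057)·a + (-0.309017)·b = -0.309
new amp(|1⟩) = (0.309017)·a + (0.951057)·b = 0.9511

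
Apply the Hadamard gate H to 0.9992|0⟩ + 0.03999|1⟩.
0.7348|0⟩ + 0.6783|1⟩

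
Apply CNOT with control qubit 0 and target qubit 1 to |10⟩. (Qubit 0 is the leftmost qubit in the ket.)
|11⟩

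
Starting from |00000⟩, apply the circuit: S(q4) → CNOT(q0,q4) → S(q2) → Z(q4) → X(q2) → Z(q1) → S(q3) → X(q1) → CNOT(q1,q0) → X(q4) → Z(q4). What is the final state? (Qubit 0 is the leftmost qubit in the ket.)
-|11101⟩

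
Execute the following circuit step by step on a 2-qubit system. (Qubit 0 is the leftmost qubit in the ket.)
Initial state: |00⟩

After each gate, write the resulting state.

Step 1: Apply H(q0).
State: 1/√2|00⟩ + 1/√2|10⟩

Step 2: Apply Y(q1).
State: (1/√2)i|01⟩ + (1/√2)i|11⟩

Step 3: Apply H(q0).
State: i|01⟩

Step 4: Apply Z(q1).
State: -i|01⟩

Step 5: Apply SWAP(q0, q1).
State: -i|10⟩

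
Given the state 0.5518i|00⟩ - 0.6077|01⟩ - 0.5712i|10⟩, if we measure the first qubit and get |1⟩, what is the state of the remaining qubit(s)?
-i|0⟩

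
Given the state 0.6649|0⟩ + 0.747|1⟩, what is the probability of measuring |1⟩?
0.558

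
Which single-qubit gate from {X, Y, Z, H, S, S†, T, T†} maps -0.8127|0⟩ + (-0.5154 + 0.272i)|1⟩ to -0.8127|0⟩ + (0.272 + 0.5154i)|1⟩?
S†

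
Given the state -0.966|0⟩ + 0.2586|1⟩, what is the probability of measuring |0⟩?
0.9332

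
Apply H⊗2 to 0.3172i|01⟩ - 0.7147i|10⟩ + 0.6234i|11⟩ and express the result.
0.113i|00⟩ - 0.8277i|01⟩ + 0.2043i|10⟩ + 0.5105i|11⟩

H⊗2 gives amp(|y⟩) = (1/2) Σ_x (−1)^(x·y) amp(|x⟩), where x·y is the number of positions in which both x and y have a 1.
|00⟩: (0.3172i - 0.7147i + 0.6234i)/2 = 0.113i
|01⟩: (-0.3172i - 0.7147i - 0.6234i)/2 = -0.8277i
|10⟩: (0.3172i + 0.7147i - 0.6234i)/2 = 0.2043i
|11⟩: (-0.3172i + 0.7147i + 0.6234i)/2 = 0.5105i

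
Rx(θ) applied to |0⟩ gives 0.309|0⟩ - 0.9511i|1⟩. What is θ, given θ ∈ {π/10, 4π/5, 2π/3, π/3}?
4π/5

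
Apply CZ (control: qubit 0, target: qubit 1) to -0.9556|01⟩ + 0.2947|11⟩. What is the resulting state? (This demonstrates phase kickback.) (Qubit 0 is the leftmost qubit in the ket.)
-0.9556|01⟩ - 0.2947|11⟩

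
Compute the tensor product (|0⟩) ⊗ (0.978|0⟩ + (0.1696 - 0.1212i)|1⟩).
0.978|00⟩ + (0.1696 - 0.1212i)|01⟩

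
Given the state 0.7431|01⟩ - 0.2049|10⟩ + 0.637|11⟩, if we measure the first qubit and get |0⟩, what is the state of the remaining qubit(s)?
|1⟩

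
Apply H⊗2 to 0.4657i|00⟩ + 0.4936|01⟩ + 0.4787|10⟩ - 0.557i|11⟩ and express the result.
(0.4862 - 0.04565i)|00⟩ + (-0.00745 + 0.5114i)|01⟩ + (0.00745 + 0.5114i)|10⟩ + (-0.4862 - 0.04565i)|11⟩

H⊗2 gives amp(|y⟩) = (1/2) Σ_x (−1)^(x·y) amp(|x⟩), where x·y is the number of positions in which both x and y have a 1.
|00⟩: (0.4657i + 0.4936 + 0.4787 - 0.557i)/2 = (0.4862 - 0.04565i)
|01⟩: (0.4657i - 0.4936 + 0.4787 + 0.557i)/2 = (-0.00745 + 0.5114i)
|10⟩: (0.4657i + 0.4936 - 0.4787 + 0.557i)/2 = (0.00745 + 0.5114i)
|11⟩: (0.4657i - 0.4936 - 0.4787 - 0.557i)/2 = (-0.4862 - 0.04565i)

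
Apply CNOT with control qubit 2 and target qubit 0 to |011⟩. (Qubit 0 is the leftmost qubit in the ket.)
|111⟩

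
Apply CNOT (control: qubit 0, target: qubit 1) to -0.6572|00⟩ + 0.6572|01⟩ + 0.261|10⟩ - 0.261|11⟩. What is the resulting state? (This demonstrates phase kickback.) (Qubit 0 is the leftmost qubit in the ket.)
-0.6572|00⟩ + 0.6572|01⟩ - 0.261|10⟩ + 0.261|11⟩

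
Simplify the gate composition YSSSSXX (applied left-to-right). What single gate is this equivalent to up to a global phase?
Y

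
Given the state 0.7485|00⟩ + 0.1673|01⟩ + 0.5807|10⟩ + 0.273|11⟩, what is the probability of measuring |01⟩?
0.02799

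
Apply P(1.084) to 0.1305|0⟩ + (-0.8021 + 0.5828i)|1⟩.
0.1305|0⟩ + (-0.8903 - 0.4363i)|1⟩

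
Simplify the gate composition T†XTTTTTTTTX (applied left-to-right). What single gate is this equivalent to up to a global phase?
T†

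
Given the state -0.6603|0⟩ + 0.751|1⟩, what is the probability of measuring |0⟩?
0.436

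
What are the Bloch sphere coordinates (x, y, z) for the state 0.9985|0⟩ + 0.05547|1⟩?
(0.1108, 0, 0.9939)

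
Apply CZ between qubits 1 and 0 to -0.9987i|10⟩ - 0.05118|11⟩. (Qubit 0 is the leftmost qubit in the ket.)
-0.9987i|10⟩ + 0.05118|11⟩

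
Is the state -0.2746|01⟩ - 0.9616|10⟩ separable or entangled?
Entangled

Writing the state as a|00⟩ + b|01⟩ + c|10⟩ + d|11⟩, it is a product state iff ad − bc = 0.
Here (a, b, c, d) = (0, -0.2746, -0.9616, 0): ad − bc = (0)(0) − (-0.2746)(-0.9616) = -0.2641 ≠ 0, so the state is entangled.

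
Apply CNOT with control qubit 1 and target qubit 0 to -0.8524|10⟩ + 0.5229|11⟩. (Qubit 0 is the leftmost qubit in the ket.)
0.5229|01⟩ - 0.8524|10⟩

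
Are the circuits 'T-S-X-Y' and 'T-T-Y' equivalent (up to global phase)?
No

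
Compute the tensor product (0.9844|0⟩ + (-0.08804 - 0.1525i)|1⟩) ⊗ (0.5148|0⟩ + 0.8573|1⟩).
0.5068|00⟩ + 0.8439|01⟩ + (-0.04532 - 0.07851i)|10⟩ + (-0.07548 - 0.1307i)|11⟩

amp(|b₁b₂…⟩) = product of the factor amplitudes for bits b₁, b₂, …; only kets whose every factor amplitude is nonzero survive.
|00⟩: (0.9844)(0.5148) = 0.5068
|01⟩: (0.9844)(0.8573) = 0.8439
|10⟩: (-0.08804 - 0.1525i)(0.5148) = (-0.04532 - 0.07851i)
|11⟩: (-0.08804 - 0.1525i)(0.8573) = (-0.07548 - 0.1307i)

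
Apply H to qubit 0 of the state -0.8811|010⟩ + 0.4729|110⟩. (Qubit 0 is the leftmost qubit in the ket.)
-0.2886|010⟩ - 0.9574|110⟩

H on qubit 0 mixes each pair of kets that differ only in qubit 0: amplitudes (a, b) of (|…0…⟩, |…1…⟩) become ((a + b)/√2, (a − b)/√2). Kets absent from the input have amplitude 0.
(|010⟩, |110⟩): (a, b) = (-0.8811, 0.4729) → (-0.2886, -0.9574)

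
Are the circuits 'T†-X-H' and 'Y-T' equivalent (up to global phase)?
No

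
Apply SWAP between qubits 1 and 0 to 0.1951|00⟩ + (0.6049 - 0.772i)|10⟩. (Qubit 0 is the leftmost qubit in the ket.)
0.1951|00⟩ + (0.6049 - 0.772i)|01⟩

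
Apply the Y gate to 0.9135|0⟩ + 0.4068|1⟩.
-0.4068i|0⟩ + 0.9135i|1⟩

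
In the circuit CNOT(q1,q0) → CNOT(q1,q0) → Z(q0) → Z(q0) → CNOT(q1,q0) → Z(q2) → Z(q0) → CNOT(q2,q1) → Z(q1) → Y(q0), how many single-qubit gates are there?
6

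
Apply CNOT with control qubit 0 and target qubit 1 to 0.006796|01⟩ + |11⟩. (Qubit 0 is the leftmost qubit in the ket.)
0.006796|01⟩ + |10⟩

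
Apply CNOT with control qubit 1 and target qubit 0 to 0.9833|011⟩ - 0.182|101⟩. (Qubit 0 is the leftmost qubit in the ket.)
-0.182|101⟩ + 0.9833|111⟩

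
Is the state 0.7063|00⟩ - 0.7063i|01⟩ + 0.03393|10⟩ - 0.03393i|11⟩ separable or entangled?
Separable

Writing the state as a|00⟩ + b|01⟩ + c|10⟩ + d|11⟩, it is a product state iff ad − bc = 0.
Here (a, b, c, d) = (0.7063, -0.7063i, 0.03393, -0.03393i): ad − bc = (0.7063)(-0.03393i) − (-0.7063i)(0.03393) = 0, so the state is separable.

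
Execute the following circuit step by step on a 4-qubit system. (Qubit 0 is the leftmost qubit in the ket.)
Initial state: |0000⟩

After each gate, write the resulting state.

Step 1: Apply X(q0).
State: |1000⟩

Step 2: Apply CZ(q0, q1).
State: |1000⟩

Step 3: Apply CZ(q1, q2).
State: |1000⟩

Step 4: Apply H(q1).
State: 1/√2|1000⟩ + 1/√2|1100⟩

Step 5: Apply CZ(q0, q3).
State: 1/√2|1000⟩ + 1/√2|1100⟩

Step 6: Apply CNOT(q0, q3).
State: 1/√2|1001⟩ + 1/√2|1101⟩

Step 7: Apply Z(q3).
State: -1/√2|1001⟩ - 1/√2|1101⟩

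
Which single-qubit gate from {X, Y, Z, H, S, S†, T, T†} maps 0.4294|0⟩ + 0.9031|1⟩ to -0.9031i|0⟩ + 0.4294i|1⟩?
Y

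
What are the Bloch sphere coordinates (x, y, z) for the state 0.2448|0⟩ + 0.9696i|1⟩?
(0, 0.4747, -0.8802)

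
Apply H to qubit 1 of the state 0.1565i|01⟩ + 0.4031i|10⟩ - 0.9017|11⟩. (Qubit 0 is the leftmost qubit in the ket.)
0.1107i|00⟩ - 0.1107i|01⟩ + (-0.6376 + 0.285i)|10⟩ + (0.6376 + 0.285i)|11⟩

H on qubit 1 mixes each pair of kets that differ only in qubit 1: amplitudes (a, b) of (|…0…⟩, |…1…⟩) become ((a + b)/√2, (a − b)/√2). Kets absent from the input have amplitude 0.
(|00⟩, |01⟩): (a, b) = (0, 0.1565i) → (0.1107i, -0.1107i)
(|10⟩, |11⟩): (a, b) = (0.4031i, -0.9017) → ((-0.6376 + 0.285i), (0.6376 + 0.285i))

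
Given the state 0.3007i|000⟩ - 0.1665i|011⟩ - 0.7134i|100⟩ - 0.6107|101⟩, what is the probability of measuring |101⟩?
0.373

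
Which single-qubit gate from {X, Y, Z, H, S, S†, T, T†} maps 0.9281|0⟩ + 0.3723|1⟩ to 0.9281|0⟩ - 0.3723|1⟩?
Z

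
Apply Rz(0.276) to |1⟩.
(0.9905 + 0.1376i)|1⟩

Rz(0.276) = [[e^(−iθ/2), 0], [0, e^(iθ/2)]] with e^(±iθ/2) = cos(θ/2) ± i·sin(θ/2); θ = 0.276, cos(θ/2) ≈ 0.990493, sin(θ/2) ≈ 0.137562.
With a = amp(|0⟩) = 0 and b = amp(|1⟩) = 1:
new amp(|0⟩) = (0.990493 - 0.137562i)·a = 0
new amp(|1⟩) = (0.990493 + 0.137562i)·b = (0.9905 + 0.1376i)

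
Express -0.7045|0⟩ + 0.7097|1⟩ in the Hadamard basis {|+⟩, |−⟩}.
0.003677|+⟩ - |−⟩

With |ψ⟩ = α|0⟩ + β|1⟩, the Hadamard-basis coefficients are ⟨+|ψ⟩ = (α + β)/√2 and ⟨−|ψ⟩ = (α − β)/√2.
Here α = -0.7045, β = 0.7097: (α + β)/√2 = 0.003677, (α − β)/√2 = -1.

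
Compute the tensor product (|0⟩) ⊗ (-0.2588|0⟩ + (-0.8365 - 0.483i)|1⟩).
-0.2588|00⟩ + (-0.8365 - 0.483i)|01⟩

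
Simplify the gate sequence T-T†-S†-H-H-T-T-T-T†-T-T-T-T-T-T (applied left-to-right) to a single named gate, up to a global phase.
S†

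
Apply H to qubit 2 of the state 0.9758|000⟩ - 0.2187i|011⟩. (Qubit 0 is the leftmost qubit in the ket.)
0.69|000⟩ + 0.69|001⟩ - 0.1546i|010⟩ + 0.1546i|011⟩

H on qubit 2 mixes each pair of kets that differ only in qubit 2: amplitudes (a, b) of (|…0…⟩, |…1…⟩) become ((a + b)/√2, (a − b)/√2). Kets absent from the input have amplitude 0.
(|000⟩, |001⟩): (a, b) = (0.9758, 0) → (0.69, 0.69)
(|010⟩, |011⟩): (a, b) = (0, -0.2187i) → (-0.1546i, 0.1546i)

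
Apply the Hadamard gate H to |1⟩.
1/√2|0⟩ - 1/√2|1⟩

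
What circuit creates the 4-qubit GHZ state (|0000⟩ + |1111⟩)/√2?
H(q0) → CNOT(q0,q1) → CNOT(q0,q2) → CNOT(q0,q3)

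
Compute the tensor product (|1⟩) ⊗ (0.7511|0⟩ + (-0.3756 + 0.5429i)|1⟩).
0.7511|10⟩ + (-0.3756 + 0.5429i)|11⟩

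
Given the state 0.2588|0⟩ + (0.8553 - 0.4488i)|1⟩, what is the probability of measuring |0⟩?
0.06698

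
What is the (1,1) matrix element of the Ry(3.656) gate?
-0.2544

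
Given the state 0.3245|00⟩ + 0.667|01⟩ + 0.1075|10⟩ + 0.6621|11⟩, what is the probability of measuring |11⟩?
0.4384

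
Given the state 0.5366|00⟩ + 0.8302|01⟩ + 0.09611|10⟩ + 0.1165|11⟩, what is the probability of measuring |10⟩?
0.009237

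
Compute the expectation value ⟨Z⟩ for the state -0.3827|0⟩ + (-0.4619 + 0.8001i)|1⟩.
-0.7071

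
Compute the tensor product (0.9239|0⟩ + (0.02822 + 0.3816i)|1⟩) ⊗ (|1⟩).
0.9239|01⟩ + (0.02822 + 0.3816i)|11⟩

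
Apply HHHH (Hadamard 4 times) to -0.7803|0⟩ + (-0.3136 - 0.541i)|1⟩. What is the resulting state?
-0.7803|0⟩ + (-0.3136 - 0.541i)|1⟩

H² = I, so an even number of Hadamards cancels: H^4 = I and the state is unchanged.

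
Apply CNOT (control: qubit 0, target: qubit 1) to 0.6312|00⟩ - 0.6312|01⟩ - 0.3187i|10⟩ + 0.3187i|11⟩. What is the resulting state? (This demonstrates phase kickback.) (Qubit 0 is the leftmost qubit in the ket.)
0.6312|00⟩ - 0.6312|01⟩ + 0.3187i|10⟩ - 0.3187i|11⟩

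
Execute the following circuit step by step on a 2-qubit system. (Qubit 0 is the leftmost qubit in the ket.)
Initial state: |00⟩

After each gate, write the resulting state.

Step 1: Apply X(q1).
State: |01⟩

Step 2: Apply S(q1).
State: i|01⟩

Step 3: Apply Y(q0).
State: -|11⟩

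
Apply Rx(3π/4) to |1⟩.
-0.9239i|0⟩ + 0.3827|1⟩

Rx(3π/4) = [[cos(θ/2), −i·sin(θ/2)], [−i·sin(θ/2), cos(θ/2)]]; θ = 3π/4, cos(θ/2) ≈ 0.382683, sin(θ/2) ≈ 0.92388.
With a = amp(|0⟩) = 0 and b = amp(|1⟩) = 1:
new amp(|0⟩) = (0.382683)·a + (-0.92388i)·b = -0.9239i
new amp(|1⟩) = (-0.92388i)·a + (0.382683)·b = 0.3827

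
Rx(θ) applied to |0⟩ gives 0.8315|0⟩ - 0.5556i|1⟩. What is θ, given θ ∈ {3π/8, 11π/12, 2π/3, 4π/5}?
3π/8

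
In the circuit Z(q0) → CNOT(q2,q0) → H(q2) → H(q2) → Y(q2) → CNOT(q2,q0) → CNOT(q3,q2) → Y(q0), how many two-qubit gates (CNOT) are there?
3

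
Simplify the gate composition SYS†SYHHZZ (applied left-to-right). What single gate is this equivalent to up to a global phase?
S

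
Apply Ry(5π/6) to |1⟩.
-0.9659|0⟩ + 0.2588|1⟩

Ry(5π/6) = [[cos(θ/2), −sin(θ/2)], [sin(θ/2), cos(θ/2)]]; θ = 5π/6, cos(θ/2) ≈ 0.258819, sin(θ/2) ≈ 0.965926.
With a = amp(|0⟩) = 0 and b = amp(|1⟩) = 1:
new amp(|0⟩) = (0.258819)·a + (-0.965926)·b = -0.9659
new amp(|1⟩) = (0.965926)·a + (0.258819)·b = 0.2588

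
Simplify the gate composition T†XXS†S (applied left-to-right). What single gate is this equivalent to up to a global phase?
T†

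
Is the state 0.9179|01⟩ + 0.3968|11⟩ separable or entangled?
Separable

Writing the state as a|00⟩ + b|01⟩ + c|10⟩ + d|11⟩, it is a product state iff ad − bc = 0.
Here (a, b, c, d) = (0, 0.9179, 0, 0.3968): ad − bc = (0)(0.3968) − (0.9179)(0) = 0, so the state is separable.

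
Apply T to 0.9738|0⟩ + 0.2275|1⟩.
0.9738|0⟩ + (0.1609 + 0.1609i)|1⟩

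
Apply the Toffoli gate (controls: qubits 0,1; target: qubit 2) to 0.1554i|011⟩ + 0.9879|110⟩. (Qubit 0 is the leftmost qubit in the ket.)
0.1554i|011⟩ + 0.9879|111⟩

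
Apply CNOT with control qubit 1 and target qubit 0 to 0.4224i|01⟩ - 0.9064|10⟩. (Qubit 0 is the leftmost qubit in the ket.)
-0.9064|10⟩ + 0.4224i|11⟩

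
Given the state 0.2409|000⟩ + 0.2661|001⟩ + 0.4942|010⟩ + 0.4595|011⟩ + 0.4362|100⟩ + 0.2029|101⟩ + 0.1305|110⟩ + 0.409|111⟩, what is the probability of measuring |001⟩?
0.07081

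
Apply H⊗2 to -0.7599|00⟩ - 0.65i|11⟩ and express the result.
(-0.38 - 0.325i)|00⟩ + (-0.38 + 0.325i)|01⟩ + (-0.38 + 0.325i)|10⟩ + (-0.38 - 0.325i)|11⟩

H⊗2 gives amp(|y⟩) = (1/2) Σ_x (−1)^(x·y) amp(|x⟩), where x·y is the number of positions in which both x and y have a 1.
|00⟩: (-0.7599 - 0.65i)/2 = (-0.38 - 0.325i)
|01⟩: (-0.7599 + 0.65i)/2 = (-0.38 + 0.325i)
|10⟩: (-0.7599 + 0.65i)/2 = (-0.38 + 0.325i)
|11⟩: (-0.7599 - 0.65i)/2 = (-0.38 - 0.325i)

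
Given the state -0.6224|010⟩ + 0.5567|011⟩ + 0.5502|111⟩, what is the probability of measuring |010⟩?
0.3874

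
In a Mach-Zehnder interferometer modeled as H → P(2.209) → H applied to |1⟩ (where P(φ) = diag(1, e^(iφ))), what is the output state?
(0.7979 - 0.4016i)|0⟩ + (0.2021 + 0.4016i)|1⟩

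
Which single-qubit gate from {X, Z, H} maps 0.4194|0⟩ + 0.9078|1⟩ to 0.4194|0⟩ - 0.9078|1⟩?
Z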